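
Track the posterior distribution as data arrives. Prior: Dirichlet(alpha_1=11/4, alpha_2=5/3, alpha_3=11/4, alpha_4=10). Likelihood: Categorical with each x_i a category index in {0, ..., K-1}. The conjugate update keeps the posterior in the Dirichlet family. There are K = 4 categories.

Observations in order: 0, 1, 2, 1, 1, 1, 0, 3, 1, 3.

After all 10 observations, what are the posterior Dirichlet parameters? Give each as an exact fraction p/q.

obs 1: x=0 → posterior Dirichlet(15/4, 5/3, 11/4, 10)
obs 2: x=1 → posterior Dirichlet(15/4, 8/3, 11/4, 10)
obs 3: x=2 → posterior Dirichlet(15/4, 8/3, 15/4, 10)
obs 4: x=1 → posterior Dirichlet(15/4, 11/3, 15/4, 10)
obs 5: x=1 → posterior Dirichlet(15/4, 14/3, 15/4, 10)
obs 6: x=1 → posterior Dirichlet(15/4, 17/3, 15/4, 10)
obs 7: x=0 → posterior Dirichlet(19/4, 17/3, 15/4, 10)
obs 8: x=3 → posterior Dirichlet(19/4, 17/3, 15/4, 11)
obs 9: x=1 → posterior Dirichlet(19/4, 20/3, 15/4, 11)
obs 10: x=3 → posterior Dirichlet(19/4, 20/3, 15/4, 12)

alpha_1=19/4, alpha_2=20/3, alpha_3=15/4, alpha_4=12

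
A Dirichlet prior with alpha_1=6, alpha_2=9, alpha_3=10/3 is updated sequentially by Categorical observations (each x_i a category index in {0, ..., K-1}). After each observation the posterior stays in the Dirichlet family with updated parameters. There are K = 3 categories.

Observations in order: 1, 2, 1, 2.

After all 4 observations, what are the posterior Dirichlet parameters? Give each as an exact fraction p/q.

alpha_1=6, alpha_2=11, alpha_3=16/3

obs 1: x=1 → posterior Dirichlet(6, 10, 10/3)
obs 2: x=2 → posterior Dirichlet(6, 10, 13/3)
obs 3: x=1 → posterior Dirichlet(6, 11, 13/3)
obs 4: x=2 → posterior Dirichlet(6, 11, 16/3)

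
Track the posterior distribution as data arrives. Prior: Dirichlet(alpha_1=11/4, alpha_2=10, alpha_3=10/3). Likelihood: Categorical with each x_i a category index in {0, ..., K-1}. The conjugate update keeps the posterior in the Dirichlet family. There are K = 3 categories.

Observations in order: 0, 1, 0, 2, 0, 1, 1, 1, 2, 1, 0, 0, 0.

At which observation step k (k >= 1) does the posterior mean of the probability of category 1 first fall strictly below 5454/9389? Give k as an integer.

k = 3

obs 1: x=0 → posterior Dirichlet(15/4, 10, 10/3)
obs 2: x=1 → posterior Dirichlet(15/4, 11, 10/3)
obs 3: x=0 → posterior Dirichlet(19/4, 11, 10/3)
obs 4: x=2 → posterior Dirichlet(19/4, 11, 13/3)
obs 5: x=0 → posterior Dirichlet(23/4, 11, 13/3)
obs 6: x=1 → posterior Dirichlet(23/4, 12, 13/3)
obs 7: x=1 → posterior Dirichlet(23/4, 13, 13/3)
obs 8: x=1 → posterior Dirichlet(23/4, 14, 13/3)
obs 9: x=2 → posterior Dirichlet(23/4, 14, 16/3)
obs 10: x=1 → posterior Dirichlet(23/4, 15, 16/3)
obs 11: x=0 → posterior Dirichlet(27/4, 15, 16/3)
obs 12: x=0 → posterior Dirichlet(31/4, 15, 16/3)
obs 13: x=0 → posterior Dirichlet(35/4, 15, 16/3)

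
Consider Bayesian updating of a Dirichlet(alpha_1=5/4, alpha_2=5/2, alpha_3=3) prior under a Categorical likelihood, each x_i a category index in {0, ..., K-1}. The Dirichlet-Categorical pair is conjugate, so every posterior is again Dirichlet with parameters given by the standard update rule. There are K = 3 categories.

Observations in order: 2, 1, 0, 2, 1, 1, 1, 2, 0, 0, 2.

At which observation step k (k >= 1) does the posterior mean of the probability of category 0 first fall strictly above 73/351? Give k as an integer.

k = 3

obs 1: x=2 → posterior Dirichlet(5/4, 5/2, 4)
obs 2: x=1 → posterior Dirichlet(5/4, 7/2, 4)
obs 3: x=0 → posterior Dirichlet(9/4, 7/2, 4)
obs 4: x=2 → posterior Dirichlet(9/4, 7/2, 5)
obs 5: x=1 → posterior Dirichlet(9/4, 9/2, 5)
obs 6: x=1 → posterior Dirichlet(9/4, 11/2, 5)
obs 7: x=1 → posterior Dirichlet(9/4, 13/2, 5)
obs 8: x=2 → posterior Dirichlet(9/4, 13/2, 6)
obs 9: x=0 → posterior Dirichlet(13/4, 13/2, 6)
obs 10: x=0 → posterior Dirichlet(17/4, 13/2, 6)
obs 11: x=2 → posterior Dirichlet(17/4, 13/2, 7)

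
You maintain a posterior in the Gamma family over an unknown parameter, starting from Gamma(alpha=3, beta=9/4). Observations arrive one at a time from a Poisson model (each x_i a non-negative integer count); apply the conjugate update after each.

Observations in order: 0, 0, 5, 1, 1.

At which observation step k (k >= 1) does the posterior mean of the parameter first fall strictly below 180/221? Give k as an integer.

k = 2

obs 1: x=0 → posterior Gamma(3, 13/4)
obs 2: x=0 → posterior Gamma(3, 17/4)
obs 3: x=5 → posterior Gamma(8, 21/4)
obs 4: x=1 → posterior Gamma(9, 25/4)
obs 5: x=1 → posterior Gamma(10, 29/4)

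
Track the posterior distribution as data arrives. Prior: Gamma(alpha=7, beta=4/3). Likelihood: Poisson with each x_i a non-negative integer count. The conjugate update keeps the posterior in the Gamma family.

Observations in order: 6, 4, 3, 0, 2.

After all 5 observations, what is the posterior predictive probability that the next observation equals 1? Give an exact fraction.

obs 1: x=6 → posterior Gamma(13, 7/3)
obs 2: x=4 → posterior Gamma(17, 10/3)
obs 3: x=3 → posterior Gamma(20, 13/3)
obs 4: x=0 → posterior Gamma(20, 16/3)
obs 5: x=2 → posterior Gamma(22, 19/3)

40709941254522272723404115883/341427877364219557396646723584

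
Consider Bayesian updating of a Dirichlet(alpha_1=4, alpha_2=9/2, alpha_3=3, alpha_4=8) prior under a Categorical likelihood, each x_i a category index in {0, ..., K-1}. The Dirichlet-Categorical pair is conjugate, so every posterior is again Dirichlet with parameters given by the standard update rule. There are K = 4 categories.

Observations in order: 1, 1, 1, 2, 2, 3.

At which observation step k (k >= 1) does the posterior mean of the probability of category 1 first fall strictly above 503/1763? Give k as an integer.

k = 2

obs 1: x=1 → posterior Dirichlet(4, 11/2, 3, 8)
obs 2: x=1 → posterior Dirichlet(4, 13/2, 3, 8)
obs 3: x=1 → posterior Dirichlet(4, 15/2, 3, 8)
obs 4: x=2 → posterior Dirichlet(4, 15/2, 4, 8)
obs 5: x=2 → posterior Dirichlet(4, 15/2, 5, 8)
obs 6: x=3 → posterior Dirichlet(4, 15/2, 5, 9)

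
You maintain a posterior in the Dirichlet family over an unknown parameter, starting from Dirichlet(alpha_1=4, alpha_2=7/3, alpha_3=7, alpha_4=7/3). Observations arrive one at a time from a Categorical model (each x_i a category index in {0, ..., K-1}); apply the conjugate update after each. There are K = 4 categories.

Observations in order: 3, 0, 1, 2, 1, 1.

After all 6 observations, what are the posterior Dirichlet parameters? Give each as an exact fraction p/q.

obs 1: x=3 → posterior Dirichlet(4, 7/3, 7, 10/3)
obs 2: x=0 → posterior Dirichlet(5, 7/3, 7, 10/3)
obs 3: x=1 → posterior Dirichlet(5, 10/3, 7, 10/3)
obs 4: x=2 → posterior Dirichlet(5, 10/3, 8, 10/3)
obs 5: x=1 → posterior Dirichlet(5, 13/3, 8, 10/3)
obs 6: x=1 → posterior Dirichlet(5, 16/3, 8, 10/3)

alpha_1=5, alpha_2=16/3, alpha_3=8, alpha_4=10/3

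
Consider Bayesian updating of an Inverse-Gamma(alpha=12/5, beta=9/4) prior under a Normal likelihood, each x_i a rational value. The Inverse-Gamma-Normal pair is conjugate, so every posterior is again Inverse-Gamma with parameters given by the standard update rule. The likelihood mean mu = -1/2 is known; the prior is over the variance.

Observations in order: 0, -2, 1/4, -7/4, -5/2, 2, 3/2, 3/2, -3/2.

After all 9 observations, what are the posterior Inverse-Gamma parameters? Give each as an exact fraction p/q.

alpha=69/10, beta=227/16

obs 1: x=0 → posterior Inverse-Gamma(29/10, 19/8)
obs 2: x=-2 → posterior Inverse-Gamma(17/5, 7/2)
obs 3: x=1/4 → posterior Inverse-Gamma(39/10, 121/32)
obs 4: x=-7/4 → posterior Inverse-Gamma(22/5, 73/16)
obs 5: x=-5/2 → posterior Inverse-Gamma(49/10, 105/16)
obs 6: x=2 → posterior Inverse-Gamma(27/5, 155/16)
obs 7: x=3/2 → posterior Inverse-Gamma(59/10, 187/16)
obs 8: x=3/2 → posterior Inverse-Gamma(32/5, 219/16)
obs 9: x=-3/2 → posterior Inverse-Gamma(69/10, 227/16)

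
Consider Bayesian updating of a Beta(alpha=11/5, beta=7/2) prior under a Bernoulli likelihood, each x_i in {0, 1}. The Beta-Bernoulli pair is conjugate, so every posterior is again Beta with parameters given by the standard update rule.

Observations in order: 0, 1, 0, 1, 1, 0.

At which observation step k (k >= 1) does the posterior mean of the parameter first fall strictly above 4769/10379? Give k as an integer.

obs 1: x=0 → posterior Beta(11/5, 9/2)
obs 2: x=1 → posterior Beta(16/5, 9/2)
obs 3: x=0 → posterior Beta(16/5, 11/2)
obs 4: x=1 → posterior Beta(21/5, 11/2)
obs 5: x=1 → posterior Beta(26/5, 11/2)
obs 6: x=0 → posterior Beta(26/5, 13/2)

k = 5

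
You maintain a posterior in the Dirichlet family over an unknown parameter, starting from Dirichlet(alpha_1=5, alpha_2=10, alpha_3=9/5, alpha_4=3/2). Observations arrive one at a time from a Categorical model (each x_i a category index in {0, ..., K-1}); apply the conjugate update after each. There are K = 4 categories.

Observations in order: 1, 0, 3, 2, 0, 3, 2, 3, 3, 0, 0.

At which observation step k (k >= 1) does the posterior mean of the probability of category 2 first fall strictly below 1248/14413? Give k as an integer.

obs 1: x=1 → posterior Dirichlet(5, 11, 9/5, 3/2)
obs 2: x=0 → posterior Dirichlet(6, 11, 9/5, 3/2)
obs 3: x=3 → posterior Dirichlet(6, 11, 9/5, 5/2)
obs 4: x=2 → posterior Dirichlet(6, 11, 14/5, 5/2)
obs 5: x=0 → posterior Dirichlet(7, 11, 14/5, 5/2)
obs 6: x=3 → posterior Dirichlet(7, 11, 14/5, 7/2)
obs 7: x=2 → posterior Dirichlet(7, 11, 19/5, 7/2)
obs 8: x=3 → posterior Dirichlet(7, 11, 19/5, 9/2)
obs 9: x=3 → posterior Dirichlet(7, 11, 19/5, 11/2)
obs 10: x=0 → posterior Dirichlet(8, 11, 19/5, 11/2)
obs 11: x=0 → posterior Dirichlet(9, 11, 19/5, 11/2)

k = 3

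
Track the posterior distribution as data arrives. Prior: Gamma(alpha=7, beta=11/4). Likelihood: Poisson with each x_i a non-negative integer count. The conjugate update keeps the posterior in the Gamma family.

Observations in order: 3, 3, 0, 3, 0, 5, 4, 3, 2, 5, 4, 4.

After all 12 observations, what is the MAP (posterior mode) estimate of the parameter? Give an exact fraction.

obs 1: x=3 → posterior Gamma(10, 15/4)
obs 2: x=3 → posterior Gamma(13, 19/4)
obs 3: x=0 → posterior Gamma(13, 23/4)
obs 4: x=3 → posterior Gamma(16, 27/4)
obs 5: x=0 → posterior Gamma(16, 31/4)
obs 6: x=5 → posterior Gamma(21, 35/4)
obs 7: x=4 → posterior Gamma(25, 39/4)
obs 8: x=3 → posterior Gamma(28, 43/4)
obs 9: x=2 → posterior Gamma(30, 47/4)
obs 10: x=5 → posterior Gamma(35, 51/4)
obs 11: x=4 → posterior Gamma(39, 55/4)
obs 12: x=4 → posterior Gamma(43, 59/4)

168/59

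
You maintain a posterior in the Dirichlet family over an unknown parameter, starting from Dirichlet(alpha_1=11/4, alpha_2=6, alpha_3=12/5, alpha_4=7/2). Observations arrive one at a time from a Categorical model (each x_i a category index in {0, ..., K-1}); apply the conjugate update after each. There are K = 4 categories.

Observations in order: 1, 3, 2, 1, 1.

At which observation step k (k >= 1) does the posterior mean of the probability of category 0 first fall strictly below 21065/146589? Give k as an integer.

obs 1: x=1 → posterior Dirichlet(11/4, 7, 12/5, 7/2)
obs 2: x=3 → posterior Dirichlet(11/4, 7, 12/5, 9/2)
obs 3: x=2 → posterior Dirichlet(11/4, 7, 17/5, 9/2)
obs 4: x=1 → posterior Dirichlet(11/4, 8, 17/5, 9/2)
obs 5: x=1 → posterior Dirichlet(11/4, 9, 17/5, 9/2)

k = 5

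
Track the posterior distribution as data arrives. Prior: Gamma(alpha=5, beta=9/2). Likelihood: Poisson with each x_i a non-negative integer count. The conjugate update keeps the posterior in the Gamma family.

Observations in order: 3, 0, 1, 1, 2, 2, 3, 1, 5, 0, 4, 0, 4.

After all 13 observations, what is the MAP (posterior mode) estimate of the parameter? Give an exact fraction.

obs 1: x=3 → posterior Gamma(8, 11/2)
obs 2: x=0 → posterior Gamma(8, 13/2)
obs 3: x=1 → posterior Gamma(9, 15/2)
obs 4: x=1 → posterior Gamma(10, 17/2)
obs 5: x=2 → posterior Gamma(12, 19/2)
obs 6: x=2 → posterior Gamma(14, 21/2)
obs 7: x=3 → posterior Gamma(17, 23/2)
obs 8: x=1 → posterior Gamma(18, 25/2)
obs 9: x=5 → posterior Gamma(23, 27/2)
obs 10: x=0 → posterior Gamma(23, 29/2)
obs 11: x=4 → posterior Gamma(27, 31/2)
obs 12: x=0 → posterior Gamma(27, 33/2)
obs 13: x=4 → posterior Gamma(31, 35/2)

12/7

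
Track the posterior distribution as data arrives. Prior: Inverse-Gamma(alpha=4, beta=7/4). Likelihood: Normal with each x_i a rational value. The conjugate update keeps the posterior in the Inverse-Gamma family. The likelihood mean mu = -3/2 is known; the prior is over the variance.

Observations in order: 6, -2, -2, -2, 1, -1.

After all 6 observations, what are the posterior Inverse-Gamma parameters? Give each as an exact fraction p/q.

alpha=7, beta=67/2

obs 1: x=6 → posterior Inverse-Gamma(9/2, 239/8)
obs 2: x=-2 → posterior Inverse-Gamma(5, 30)
obs 3: x=-2 → posterior Inverse-Gamma(11/2, 241/8)
obs 4: x=-2 → posterior Inverse-Gamma(6, 121/4)
obs 5: x=1 → posterior Inverse-Gamma(13/2, 267/8)
obs 6: x=-1 → posterior Inverse-Gamma(7, 67/2)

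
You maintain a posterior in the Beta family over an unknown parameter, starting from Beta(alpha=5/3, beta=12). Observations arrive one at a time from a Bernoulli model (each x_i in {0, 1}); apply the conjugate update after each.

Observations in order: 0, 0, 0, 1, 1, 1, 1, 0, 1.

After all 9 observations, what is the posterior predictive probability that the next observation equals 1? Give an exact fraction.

obs 1: x=0 → posterior Beta(5/3, 13)
obs 2: x=0 → posterior Beta(5/3, 14)
obs 3: x=0 → posterior Beta(5/3, 15)
obs 4: x=1 → posterior Beta(8/3, 15)
obs 5: x=1 → posterior Beta(11/3, 15)
obs 6: x=1 → posterior Beta(14/3, 15)
obs 7: x=1 → posterior Beta(17/3, 15)
obs 8: x=0 → posterior Beta(17/3, 16)
obs 9: x=1 → posterior Beta(20/3, 16)

5/17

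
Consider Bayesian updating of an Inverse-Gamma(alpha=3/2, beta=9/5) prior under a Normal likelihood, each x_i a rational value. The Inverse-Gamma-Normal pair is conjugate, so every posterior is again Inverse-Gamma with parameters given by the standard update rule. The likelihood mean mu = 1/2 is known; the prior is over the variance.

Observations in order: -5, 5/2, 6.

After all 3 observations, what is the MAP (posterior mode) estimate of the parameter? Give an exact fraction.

obs 1: x=-5 → posterior Inverse-Gamma(2, 677/40)
obs 2: x=5/2 → posterior Inverse-Gamma(5/2, 757/40)
obs 3: x=6 → posterior Inverse-Gamma(3, 681/20)

681/80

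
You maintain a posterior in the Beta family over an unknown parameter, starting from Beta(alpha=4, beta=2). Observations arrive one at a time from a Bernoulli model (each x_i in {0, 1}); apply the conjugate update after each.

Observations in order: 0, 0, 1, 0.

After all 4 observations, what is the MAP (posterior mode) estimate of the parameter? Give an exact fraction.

obs 1: x=0 → posterior Beta(4, 3)
obs 2: x=0 → posterior Beta(4, 4)
obs 3: x=1 → posterior Beta(5, 4)
obs 4: x=0 → posterior Beta(5, 5)

1/2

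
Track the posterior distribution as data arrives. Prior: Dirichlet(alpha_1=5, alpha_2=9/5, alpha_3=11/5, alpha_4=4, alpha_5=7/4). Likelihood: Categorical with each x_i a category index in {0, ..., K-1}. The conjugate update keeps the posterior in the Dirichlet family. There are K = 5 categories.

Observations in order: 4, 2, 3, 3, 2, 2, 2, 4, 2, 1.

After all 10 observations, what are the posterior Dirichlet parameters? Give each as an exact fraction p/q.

obs 1: x=4 → posterior Dirichlet(5, 9/5, 11/5, 4, 11/4)
obs 2: x=2 → posterior Dirichlet(5, 9/5, 16/5, 4, 11/4)
obs 3: x=3 → posterior Dirichlet(5, 9/5, 16/5, 5, 11/4)
obs 4: x=3 → posterior Dirichlet(5, 9/5, 16/5, 6, 11/4)
obs 5: x=2 → posterior Dirichlet(5, 9/5, 21/5, 6, 11/4)
obs 6: x=2 → posterior Dirichlet(5, 9/5, 26/5, 6, 11/4)
obs 7: x=2 → posterior Dirichlet(5, 9/5, 31/5, 6, 11/4)
obs 8: x=4 → posterior Dirichlet(5, 9/5, 31/5, 6, 15/4)
obs 9: x=2 → posterior Dirichlet(5, 9/5, 36/5, 6, 15/4)
obs 10: x=1 → posterior Dirichlet(5, 14/5, 36/5, 6, 15/4)

alpha_1=5, alpha_2=14/5, alpha_3=36/5, alpha_4=6, alpha_5=15/4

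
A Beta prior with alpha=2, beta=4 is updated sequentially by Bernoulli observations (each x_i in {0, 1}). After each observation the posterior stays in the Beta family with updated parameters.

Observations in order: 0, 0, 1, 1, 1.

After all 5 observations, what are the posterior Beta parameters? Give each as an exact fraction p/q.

alpha=5, beta=6

obs 1: x=0 → posterior Beta(2, 5)
obs 2: x=0 → posterior Beta(2, 6)
obs 3: x=1 → posterior Beta(3, 6)
obs 4: x=1 → posterior Beta(4, 6)
obs 5: x=1 → posterior Beta(5, 6)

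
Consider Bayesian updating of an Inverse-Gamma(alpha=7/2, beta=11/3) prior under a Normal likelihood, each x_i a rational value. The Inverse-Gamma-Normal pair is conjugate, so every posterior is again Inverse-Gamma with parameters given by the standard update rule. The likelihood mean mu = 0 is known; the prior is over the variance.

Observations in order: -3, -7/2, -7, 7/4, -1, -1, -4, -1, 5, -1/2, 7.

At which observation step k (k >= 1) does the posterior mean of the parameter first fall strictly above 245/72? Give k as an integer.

obs 1: x=-3 → posterior Inverse-Gamma(4, 49/6)
obs 2: x=-7/2 → posterior Inverse-Gamma(9/2, 343/24)
obs 3: x=-7 → posterior Inverse-Gamma(5, 931/24)
obs 4: x=7/4 → posterior Inverse-Gamma(11/2, 3871/96)
obs 5: x=-1 → posterior Inverse-Gamma(6, 3919/96)
obs 6: x=-1 → posterior Inverse-Gamma(13/2, 3967/96)
obs 7: x=-4 → posterior Inverse-Gamma(7, 4735/96)
obs 8: x=-1 → posterior Inverse-Gamma(15/2, 4783/96)
obs 9: x=5 → posterior Inverse-Gamma(8, 5983/96)
obs 10: x=-1/2 → posterior Inverse-Gamma(17/2, 5995/96)
obs 11: x=7 → posterior Inverse-Gamma(9, 8347/96)

k = 2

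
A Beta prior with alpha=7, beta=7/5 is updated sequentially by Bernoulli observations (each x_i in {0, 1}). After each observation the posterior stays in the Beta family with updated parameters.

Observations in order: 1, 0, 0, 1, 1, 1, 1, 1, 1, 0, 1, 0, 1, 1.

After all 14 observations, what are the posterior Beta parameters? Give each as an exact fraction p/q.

alpha=17, beta=27/5

obs 1: x=1 → posterior Beta(8, 7/5)
obs 2: x=0 → posterior Beta(8, 12/5)
obs 3: x=0 → posterior Beta(8, 17/5)
obs 4: x=1 → posterior Beta(9, 17/5)
obs 5: x=1 → posterior Beta(10, 17/5)
obs 6: x=1 → posterior Beta(11, 17/5)
obs 7: x=1 → posterior Beta(12, 17/5)
obs 8: x=1 → posterior Beta(13, 17/5)
obs 9: x=1 → posterior Beta(14, 17/5)
obs 10: x=0 → posterior Beta(14, 22/5)
obs 11: x=1 → posterior Beta(15, 22/5)
obs 12: x=0 → posterior Beta(15, 27/5)
obs 13: x=1 → posterior Beta(16, 27/5)
obs 14: x=1 → posterior Beta(17, 27/5)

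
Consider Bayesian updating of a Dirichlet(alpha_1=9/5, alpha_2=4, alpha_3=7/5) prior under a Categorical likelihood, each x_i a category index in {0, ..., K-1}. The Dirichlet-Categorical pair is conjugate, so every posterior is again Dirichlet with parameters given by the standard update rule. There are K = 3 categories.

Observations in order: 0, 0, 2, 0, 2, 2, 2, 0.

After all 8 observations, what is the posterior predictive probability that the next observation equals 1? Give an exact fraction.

5/19

obs 1: x=0 → posterior Dirichlet(14/5, 4, 7/5)
obs 2: x=0 → posterior Dirichlet(19/5, 4, 7/5)
obs 3: x=2 → posterior Dirichlet(19/5, 4, 12/5)
obs 4: x=0 → posterior Dirichlet(24/5, 4, 12/5)
obs 5: x=2 → posterior Dirichlet(24/5, 4, 17/5)
obs 6: x=2 → posterior Dirichlet(24/5, 4, 22/5)
obs 7: x=2 → posterior Dirichlet(24/5, 4, 27/5)
obs 8: x=0 → posterior Dirichlet(29/5, 4, 27/5)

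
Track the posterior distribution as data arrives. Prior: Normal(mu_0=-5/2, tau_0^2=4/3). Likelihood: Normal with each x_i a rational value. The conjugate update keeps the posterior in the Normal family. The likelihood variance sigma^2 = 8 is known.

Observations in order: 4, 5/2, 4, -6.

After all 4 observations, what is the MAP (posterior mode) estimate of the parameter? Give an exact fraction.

-21/20

obs 1: x=4 → posterior Normal(-11/7, 8/7)
obs 2: x=5/2 → posterior Normal(-17/16, 1)
obs 3: x=4 → posterior Normal(-1/2, 8/9)
obs 4: x=-6 → posterior Normal(-21/20, 4/5)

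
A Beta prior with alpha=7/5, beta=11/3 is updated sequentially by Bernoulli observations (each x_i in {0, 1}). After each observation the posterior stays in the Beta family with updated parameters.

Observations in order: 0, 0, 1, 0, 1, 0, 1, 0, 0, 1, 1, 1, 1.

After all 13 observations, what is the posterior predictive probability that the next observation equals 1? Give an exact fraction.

obs 1: x=0 → posterior Beta(7/5, 14/3)
obs 2: x=0 → posterior Beta(7/5, 17/3)
obs 3: x=1 → posterior Beta(12/5, 17/3)
obs 4: x=0 → posterior Beta(12/5, 20/3)
obs 5: x=1 → posterior Beta(17/5, 20/3)
obs 6: x=0 → posterior Beta(17/5, 23/3)
obs 7: x=1 → posterior Beta(22/5, 23/3)
obs 8: x=0 → posterior Beta(22/5, 26/3)
obs 9: x=0 → posterior Beta(22/5, 29/3)
obs 10: x=1 → posterior Beta(27/5, 29/3)
obs 11: x=1 → posterior Beta(32/5, 29/3)
obs 12: x=1 → posterior Beta(37/5, 29/3)
obs 13: x=1 → posterior Beta(42/5, 29/3)

126/271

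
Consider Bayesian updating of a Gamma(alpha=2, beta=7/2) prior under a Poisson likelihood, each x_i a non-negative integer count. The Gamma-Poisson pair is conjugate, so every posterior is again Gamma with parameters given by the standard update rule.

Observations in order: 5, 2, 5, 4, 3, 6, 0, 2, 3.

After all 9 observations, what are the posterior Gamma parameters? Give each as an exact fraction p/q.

alpha=32, beta=25/2

obs 1: x=5 → posterior Gamma(7, 9/2)
obs 2: x=2 → posterior Gamma(9, 11/2)
obs 3: x=5 → posterior Gamma(14, 13/2)
obs 4: x=4 → posterior Gamma(18, 15/2)
obs 5: x=3 → posterior Gamma(21, 17/2)
obs 6: x=6 → posterior Gamma(27, 19/2)
obs 7: x=0 → posterior Gamma(27, 21/2)
obs 8: x=2 → posterior Gamma(29, 23/2)
obs 9: x=3 → posterior Gamma(32, 25/2)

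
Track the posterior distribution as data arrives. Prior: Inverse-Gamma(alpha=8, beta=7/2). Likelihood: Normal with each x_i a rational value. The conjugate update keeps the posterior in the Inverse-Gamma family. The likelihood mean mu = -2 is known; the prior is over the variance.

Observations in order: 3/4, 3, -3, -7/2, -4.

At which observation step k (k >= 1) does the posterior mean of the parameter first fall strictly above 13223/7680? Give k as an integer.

obs 1: x=3/4 → posterior Inverse-Gamma(17/2, 233/32)
obs 2: x=3 → posterior Inverse-Gamma(9, 633/32)
obs 3: x=-3 → posterior Inverse-Gamma(19/2, 649/32)
obs 4: x=-7/2 → posterior Inverse-Gamma(10, 685/32)
obs 5: x=-4 → posterior Inverse-Gamma(21/2, 749/32)

k = 2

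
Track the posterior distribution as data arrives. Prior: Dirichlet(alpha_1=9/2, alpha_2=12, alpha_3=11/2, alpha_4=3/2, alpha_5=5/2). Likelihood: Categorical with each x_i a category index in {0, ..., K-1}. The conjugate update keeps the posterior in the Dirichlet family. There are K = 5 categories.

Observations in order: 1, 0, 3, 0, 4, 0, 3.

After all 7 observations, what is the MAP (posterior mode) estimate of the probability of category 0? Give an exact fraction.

13/56

obs 1: x=1 → posterior Dirichlet(9/2, 13, 11/2, 3/2, 5/2)
obs 2: x=0 → posterior Dirichlet(11/2, 13, 11/2, 3/2, 5/2)
obs 3: x=3 → posterior Dirichlet(11/2, 13, 11/2, 5/2, 5/2)
obs 4: x=0 → posterior Dirichlet(13/2, 13, 11/2, 5/2, 5/2)
obs 5: x=4 → posterior Dirichlet(13/2, 13, 11/2, 5/2, 7/2)
obs 6: x=0 → posterior Dirichlet(15/2, 13, 11/2, 5/2, 7/2)
obs 7: x=3 → posterior Dirichlet(15/2, 13, 11/2, 7/2, 7/2)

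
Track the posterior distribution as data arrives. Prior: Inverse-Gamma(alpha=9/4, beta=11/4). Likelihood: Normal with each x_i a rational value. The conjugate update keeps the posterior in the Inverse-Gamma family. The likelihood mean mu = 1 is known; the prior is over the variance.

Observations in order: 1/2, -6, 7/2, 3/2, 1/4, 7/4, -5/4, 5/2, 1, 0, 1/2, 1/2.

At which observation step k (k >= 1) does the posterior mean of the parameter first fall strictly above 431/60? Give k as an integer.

k = 2

obs 1: x=1/2 → posterior Inverse-Gamma(11/4, 23/8)
obs 2: x=-6 → posterior Inverse-Gamma(13/4, 219/8)
obs 3: x=7/2 → posterior Inverse-Gamma(15/4, 61/2)
obs 4: x=3/2 → posterior Inverse-Gamma(17/4, 245/8)
obs 5: x=1/4 → posterior Inverse-Gamma(19/4, 989/32)
obs 6: x=7/4 → posterior Inverse-Gamma(21/4, 499/16)
obs 7: x=-5/4 → posterior Inverse-Gamma(23/4, 1079/32)
obs 8: x=5/2 → posterior Inverse-Gamma(25/4, 1115/32)
obs 9: x=1 → posterior Inverse-Gamma(27/4, 1115/32)
obs 10: x=0 → posterior Inverse-Gamma(29/4, 1131/32)
obs 11: x=1/2 → posterior Inverse-Gamma(31/4, 1135/32)
obs 12: x=1/2 → posterior Inverse-Gamma(33/4, 1139/32)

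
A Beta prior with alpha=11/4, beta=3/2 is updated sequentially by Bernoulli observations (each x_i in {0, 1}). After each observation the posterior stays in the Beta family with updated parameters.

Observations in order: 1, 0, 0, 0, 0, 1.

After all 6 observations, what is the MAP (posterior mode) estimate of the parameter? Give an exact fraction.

obs 1: x=1 → posterior Beta(15/4, 3/2)
obs 2: x=0 → posterior Beta(15/4, 5/2)
obs 3: x=0 → posterior Beta(15/4, 7/2)
obs 4: x=0 → posterior Beta(15/4, 9/2)
obs 5: x=0 → posterior Beta(15/4, 11/2)
obs 6: x=1 → posterior Beta(19/4, 11/2)

5/11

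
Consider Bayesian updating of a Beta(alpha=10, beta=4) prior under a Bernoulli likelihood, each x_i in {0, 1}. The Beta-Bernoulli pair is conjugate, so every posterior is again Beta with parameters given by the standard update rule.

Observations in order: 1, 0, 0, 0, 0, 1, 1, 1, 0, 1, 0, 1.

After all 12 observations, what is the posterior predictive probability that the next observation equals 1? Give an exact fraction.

obs 1: x=1 → posterior Beta(11, 4)
obs 2: x=0 → posterior Beta(11, 5)
obs 3: x=0 → posterior Beta(11, 6)
obs 4: x=0 → posterior Beta(11, 7)
obs 5: x=0 → posterior Beta(11, 8)
obs 6: x=1 → posterior Beta(12, 8)
obs 7: x=1 → posterior Beta(13, 8)
obs 8: x=1 → posterior Beta(14, 8)
obs 9: x=0 → posterior Beta(14, 9)
obs 10: x=1 → posterior Beta(15, 9)
obs 11: x=0 → posterior Beta(15, 10)
obs 12: x=1 → posterior Beta(16, 10)

8/13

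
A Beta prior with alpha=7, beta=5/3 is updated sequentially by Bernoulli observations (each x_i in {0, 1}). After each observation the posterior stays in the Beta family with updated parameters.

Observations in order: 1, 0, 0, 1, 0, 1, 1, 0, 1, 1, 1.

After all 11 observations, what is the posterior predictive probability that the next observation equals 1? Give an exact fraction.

42/59

obs 1: x=1 → posterior Beta(8, 5/3)
obs 2: x=0 → posterior Beta(8, 8/3)
obs 3: x=0 → posterior Beta(8, 11/3)
obs 4: x=1 → posterior Beta(9, 11/3)
obs 5: x=0 → posterior Beta(9, 14/3)
obs 6: x=1 → posterior Beta(10, 14/3)
obs 7: x=1 → posterior Beta(11, 14/3)
obs 8: x=0 → posterior Beta(11, 17/3)
obs 9: x=1 → posterior Beta(12, 17/3)
obs 10: x=1 → posterior Beta(13, 17/3)
obs 11: x=1 → posterior Beta(14, 17/3)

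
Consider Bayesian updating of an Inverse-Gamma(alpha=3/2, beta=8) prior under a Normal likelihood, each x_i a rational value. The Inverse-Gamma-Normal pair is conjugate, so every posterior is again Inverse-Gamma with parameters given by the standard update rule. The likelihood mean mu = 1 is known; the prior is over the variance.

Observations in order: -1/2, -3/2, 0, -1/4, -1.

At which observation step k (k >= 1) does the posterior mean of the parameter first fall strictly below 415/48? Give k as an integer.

obs 1: x=-1/2 → posterior Inverse-Gamma(2, 73/8)
obs 2: x=-3/2 → posterior Inverse-Gamma(5/2, 49/4)
obs 3: x=0 → posterior Inverse-Gamma(3, 51/4)
obs 4: x=-1/4 → posterior Inverse-Gamma(7/2, 433/32)
obs 5: x=-1 → posterior Inverse-Gamma(4, 497/32)

k = 2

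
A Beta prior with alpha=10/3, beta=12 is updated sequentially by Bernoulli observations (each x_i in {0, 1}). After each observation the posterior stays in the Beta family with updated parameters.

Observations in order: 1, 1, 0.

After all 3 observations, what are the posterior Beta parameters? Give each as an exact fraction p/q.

obs 1: x=1 → posterior Beta(13/3, 12)
obs 2: x=1 → posterior Beta(16/3, 12)
obs 3: x=0 → posterior Beta(16/3, 13)

alpha=16/3, beta=13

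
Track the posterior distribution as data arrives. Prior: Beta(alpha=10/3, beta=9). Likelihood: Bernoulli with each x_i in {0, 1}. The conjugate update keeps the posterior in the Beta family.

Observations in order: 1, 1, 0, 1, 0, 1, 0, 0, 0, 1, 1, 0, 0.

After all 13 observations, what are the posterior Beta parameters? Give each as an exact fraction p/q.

obs 1: x=1 → posterior Beta(13/3, 9)
obs 2: x=1 → posterior Beta(16/3, 9)
obs 3: x=0 → posterior Beta(16/3, 10)
obs 4: x=1 → posterior Beta(19/3, 10)
obs 5: x=0 → posterior Beta(19/3, 11)
obs 6: x=1 → posterior Beta(22/3, 11)
obs 7: x=0 → posterior Beta(22/3, 12)
obs 8: x=0 → posterior Beta(22/3, 13)
obs 9: x=0 → posterior Beta(22/3, 14)
obs 10: x=1 → posterior Beta(25/3, 14)
obs 11: x=1 → posterior Beta(28/3, 14)
obs 12: x=0 → posterior Beta(28/3, 15)
obs 13: x=0 → posterior Beta(28/3, 16)

alpha=28/3, beta=16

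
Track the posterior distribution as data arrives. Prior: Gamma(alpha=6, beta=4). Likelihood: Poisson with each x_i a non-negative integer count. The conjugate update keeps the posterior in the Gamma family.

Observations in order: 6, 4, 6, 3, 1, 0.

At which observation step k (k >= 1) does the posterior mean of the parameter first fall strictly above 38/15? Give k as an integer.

obs 1: x=6 → posterior Gamma(12, 5)
obs 2: x=4 → posterior Gamma(16, 6)
obs 3: x=6 → posterior Gamma(22, 7)
obs 4: x=3 → posterior Gamma(25, 8)
obs 5: x=1 → posterior Gamma(26, 9)
obs 6: x=0 → posterior Gamma(26, 10)

k = 2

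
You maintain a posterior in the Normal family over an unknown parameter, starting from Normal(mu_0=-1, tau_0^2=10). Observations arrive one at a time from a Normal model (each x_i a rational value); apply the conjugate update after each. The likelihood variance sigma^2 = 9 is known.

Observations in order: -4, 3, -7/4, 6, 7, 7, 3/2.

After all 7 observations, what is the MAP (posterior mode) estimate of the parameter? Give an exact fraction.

obs 1: x=-4 → posterior Normal(-49/19, 90/19)
obs 2: x=3 → posterior Normal(-19/29, 90/29)
obs 3: x=-7/4 → posterior Normal(-73/78, 30/13)
obs 4: x=6 → posterior Normal(47/98, 90/49)
obs 5: x=7 → posterior Normal(187/118, 90/59)
obs 6: x=7 → posterior Normal(109/46, 30/23)
obs 7: x=3/2 → posterior Normal(357/158, 90/79)

357/158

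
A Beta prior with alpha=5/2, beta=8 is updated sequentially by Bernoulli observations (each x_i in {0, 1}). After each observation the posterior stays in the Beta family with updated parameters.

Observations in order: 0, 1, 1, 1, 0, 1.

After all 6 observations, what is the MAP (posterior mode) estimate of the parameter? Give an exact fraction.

11/29

obs 1: x=0 → posterior Beta(5/2, 9)
obs 2: x=1 → posterior Beta(7/2, 9)
obs 3: x=1 → posterior Beta(9/2, 9)
obs 4: x=1 → posterior Beta(11/2, 9)
obs 5: x=0 → posterior Beta(11/2, 10)
obs 6: x=1 → posterior Beta(13/2, 10)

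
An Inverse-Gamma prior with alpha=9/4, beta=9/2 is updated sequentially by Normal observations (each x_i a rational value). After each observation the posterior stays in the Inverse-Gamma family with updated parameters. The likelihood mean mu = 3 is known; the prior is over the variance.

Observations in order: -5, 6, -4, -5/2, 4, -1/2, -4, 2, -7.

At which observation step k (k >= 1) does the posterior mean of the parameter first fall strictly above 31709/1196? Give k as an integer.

obs 1: x=-5 → posterior Inverse-Gamma(11/4, 73/2)
obs 2: x=6 → posterior Inverse-Gamma(13/4, 41)
obs 3: x=-4 → posterior Inverse-Gamma(15/4, 131/2)
obs 4: x=-5/2 → posterior Inverse-Gamma(17/4, 645/8)
obs 5: x=4 → posterior Inverse-Gamma(19/4, 649/8)
obs 6: x=-1/2 → posterior Inverse-Gamma(21/4, 349/4)
obs 7: x=-4 → posterior Inverse-Gamma(23/4, 447/4)
obs 8: x=2 → posterior Inverse-Gamma(25/4, 449/4)
obs 9: x=-7 → posterior Inverse-Gamma(27/4, 649/4)

k = 9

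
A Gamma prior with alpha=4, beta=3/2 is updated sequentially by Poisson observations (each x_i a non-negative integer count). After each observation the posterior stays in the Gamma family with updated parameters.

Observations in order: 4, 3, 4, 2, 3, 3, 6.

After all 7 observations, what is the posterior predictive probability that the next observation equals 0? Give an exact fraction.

obs 1: x=4 → posterior Gamma(8, 5/2)
obs 2: x=3 → posterior Gamma(11, 7/2)
obs 3: x=4 → posterior Gamma(15, 9/2)
obs 4: x=2 → posterior Gamma(17, 11/2)
obs 5: x=3 → posterior Gamma(20, 13/2)
obs 6: x=3 → posterior Gamma(23, 15/2)
obs 7: x=6 → posterior Gamma(29, 17/2)

481968572106750915091411825223071697/12129821994589221844500501021364910179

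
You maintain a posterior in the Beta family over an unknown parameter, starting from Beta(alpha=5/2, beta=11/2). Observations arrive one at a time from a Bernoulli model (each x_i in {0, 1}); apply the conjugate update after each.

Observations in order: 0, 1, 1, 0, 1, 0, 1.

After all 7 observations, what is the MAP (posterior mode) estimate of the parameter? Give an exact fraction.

11/26

obs 1: x=0 → posterior Beta(5/2, 13/2)
obs 2: x=1 → posterior Beta(7/2, 13/2)
obs 3: x=1 → posterior Beta(9/2, 13/2)
obs 4: x=0 → posterior Beta(9/2, 15/2)
obs 5: x=1 → posterior Beta(11/2, 15/2)
obs 6: x=0 → posterior Beta(11/2, 17/2)
obs 7: x=1 → posterior Beta(13/2, 17/2)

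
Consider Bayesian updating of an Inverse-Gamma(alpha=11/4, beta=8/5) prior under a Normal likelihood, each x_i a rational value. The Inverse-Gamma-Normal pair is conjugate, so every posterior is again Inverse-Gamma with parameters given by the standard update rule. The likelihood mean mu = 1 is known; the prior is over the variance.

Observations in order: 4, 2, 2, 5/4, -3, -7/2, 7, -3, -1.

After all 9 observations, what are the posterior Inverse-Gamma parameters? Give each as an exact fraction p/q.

alpha=29/4, beta=8521/160

obs 1: x=4 → posterior Inverse-Gamma(13/4, 61/10)
obs 2: x=2 → posterior Inverse-Gamma(15/4, 33/5)
obs 3: x=2 → posterior Inverse-Gamma(17/4, 71/10)
obs 4: x=5/4 → posterior Inverse-Gamma(19/4, 1141/160)
obs 5: x=-3 → posterior Inverse-Gamma(21/4, 2421/160)
obs 6: x=-7/2 → posterior Inverse-Gamma(23/4, 4041/160)
obs 7: x=7 → posterior Inverse-Gamma(25/4, 6921/160)
obs 8: x=-3 → posterior Inverse-Gamma(27/4, 8201/160)
obs 9: x=-1 → posterior Inverse-Gamma(29/4, 8521/160)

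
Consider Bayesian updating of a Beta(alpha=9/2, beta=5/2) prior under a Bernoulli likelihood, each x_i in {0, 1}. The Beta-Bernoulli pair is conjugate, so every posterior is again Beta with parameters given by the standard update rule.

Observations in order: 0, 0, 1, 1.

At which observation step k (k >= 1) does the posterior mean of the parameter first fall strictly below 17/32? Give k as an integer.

obs 1: x=0 → posterior Beta(9/2, 7/2)
obs 2: x=0 → posterior Beta(9/2, 9/2)
obs 3: x=1 → posterior Beta(11/2, 9/2)
obs 4: x=1 → posterior Beta(13/2, 9/2)

k = 2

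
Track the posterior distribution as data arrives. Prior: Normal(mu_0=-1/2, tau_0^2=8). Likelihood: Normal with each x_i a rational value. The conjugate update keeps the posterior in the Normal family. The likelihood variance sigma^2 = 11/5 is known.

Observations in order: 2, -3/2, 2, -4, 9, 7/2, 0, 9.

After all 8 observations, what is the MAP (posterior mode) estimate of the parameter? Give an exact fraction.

1589/662

obs 1: x=2 → posterior Normal(149/102, 88/51)
obs 2: x=-3/2 → posterior Normal(29/182, 88/91)
obs 3: x=2 → posterior Normal(189/262, 88/131)
obs 4: x=-4 → posterior Normal(-131/342, 88/171)
obs 5: x=9 → posterior Normal(589/422, 88/211)
obs 6: x=7/2 → posterior Normal(869/502, 88/251)
obs 7: x=0 → posterior Normal(869/582, 88/291)
obs 8: x=9 → posterior Normal(1589/662, 88/331)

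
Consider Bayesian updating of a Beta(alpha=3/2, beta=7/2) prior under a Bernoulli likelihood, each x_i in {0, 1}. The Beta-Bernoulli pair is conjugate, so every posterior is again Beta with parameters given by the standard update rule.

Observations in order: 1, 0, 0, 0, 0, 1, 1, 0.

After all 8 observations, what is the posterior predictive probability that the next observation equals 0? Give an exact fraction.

17/26

obs 1: x=1 → posterior Beta(5/2, 7/2)
obs 2: x=0 → posterior Beta(5/2, 9/2)
obs 3: x=0 → posterior Beta(5/2, 11/2)
obs 4: x=0 → posterior Beta(5/2, 13/2)
obs 5: x=0 → posterior Beta(5/2, 15/2)
obs 6: x=1 → posterior Beta(7/2, 15/2)
obs 7: x=1 → posterior Beta(9/2, 15/2)
obs 8: x=0 → posterior Beta(9/2, 17/2)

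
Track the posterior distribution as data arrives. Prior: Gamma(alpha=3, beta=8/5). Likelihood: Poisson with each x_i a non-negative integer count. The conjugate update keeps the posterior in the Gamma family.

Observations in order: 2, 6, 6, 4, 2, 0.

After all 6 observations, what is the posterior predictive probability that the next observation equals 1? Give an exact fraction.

248725643156188675774473024965999329280/1596772093453535767288998989560362112801

obs 1: x=2 → posterior Gamma(5, 13/5)
obs 2: x=6 → posterior Gamma(11, 18/5)
obs 3: x=6 → posterior Gamma(17, 23/5)
obs 4: x=4 → posterior Gamma(21, 28/5)
obs 5: x=2 → posterior Gamma(23, 33/5)
obs 6: x=0 → posterior Gamma(23, 38/5)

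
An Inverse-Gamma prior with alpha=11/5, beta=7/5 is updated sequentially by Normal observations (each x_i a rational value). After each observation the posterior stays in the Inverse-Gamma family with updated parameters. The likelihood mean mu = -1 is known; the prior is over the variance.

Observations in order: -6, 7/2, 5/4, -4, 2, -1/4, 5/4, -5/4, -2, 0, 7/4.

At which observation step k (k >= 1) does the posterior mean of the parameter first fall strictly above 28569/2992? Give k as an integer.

k = 2

obs 1: x=-6 → posterior Inverse-Gamma(27/10, 139/10)
obs 2: x=7/2 → posterior Inverse-Gamma(16/5, 961/40)
obs 3: x=5/4 → posterior Inverse-Gamma(37/10, 4249/160)
obs 4: x=-4 → posterior Inverse-Gamma(21/5, 4969/160)
obs 5: x=2 → posterior Inverse-Gamma(47/10, 5689/160)
obs 6: x=-1/4 → posterior Inverse-Gamma(26/5, 2867/80)
obs 7: x=5/4 → posterior Inverse-Gamma(57/10, 6139/160)
obs 8: x=-5/4 → posterior Inverse-Gamma(31/5, 192/5)
obs 9: x=-2 → posterior Inverse-Gamma(67/10, 389/10)
obs 10: x=0 → posterior Inverse-Gamma(36/5, 197/5)
obs 11: x=7/4 → posterior Inverse-Gamma(77/10, 6909/160)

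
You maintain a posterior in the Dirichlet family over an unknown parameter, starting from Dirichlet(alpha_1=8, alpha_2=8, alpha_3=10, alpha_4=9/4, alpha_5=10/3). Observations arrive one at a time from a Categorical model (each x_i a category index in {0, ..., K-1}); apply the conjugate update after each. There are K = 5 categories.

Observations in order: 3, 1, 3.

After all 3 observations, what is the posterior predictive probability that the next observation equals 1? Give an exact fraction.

obs 1: x=3 → posterior Dirichlet(8, 8, 10, 13/4, 10/3)
obs 2: x=1 → posterior Dirichlet(8, 9, 10, 13/4, 10/3)
obs 3: x=3 → posterior Dirichlet(8, 9, 10, 17/4, 10/3)

108/415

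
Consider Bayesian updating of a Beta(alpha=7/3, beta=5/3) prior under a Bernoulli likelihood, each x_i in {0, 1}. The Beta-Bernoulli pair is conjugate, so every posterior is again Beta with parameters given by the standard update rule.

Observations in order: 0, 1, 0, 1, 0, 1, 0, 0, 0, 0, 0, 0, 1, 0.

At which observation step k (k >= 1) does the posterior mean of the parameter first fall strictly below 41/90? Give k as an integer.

k = 8

obs 1: x=0 → posterior Beta(7/3, 8/3)
obs 2: x=1 → posterior Beta(10/3, 8/3)
obs 3: x=0 → posterior Beta(10/3, 11/3)
obs 4: x=1 → posterior Beta(13/3, 11/3)
obs 5: x=0 → posterior Beta(13/3, 14/3)
obs 6: x=1 → posterior Beta(16/3, 14/3)
obs 7: x=0 → posterior Beta(16/3, 17/3)
obs 8: x=0 → posterior Beta(16/3, 20/3)
obs 9: x=0 → posterior Beta(16/3, 23/3)
obs 10: x=0 → posterior Beta(16/3, 26/3)
obs 11: x=0 → posterior Beta(16/3, 29/3)
obs 12: x=0 → posterior Beta(16/3, 32/3)
obs 13: x=1 → posterior Beta(19/3, 32/3)
obs 14: x=0 → posterior Beta(19/3, 35/3)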